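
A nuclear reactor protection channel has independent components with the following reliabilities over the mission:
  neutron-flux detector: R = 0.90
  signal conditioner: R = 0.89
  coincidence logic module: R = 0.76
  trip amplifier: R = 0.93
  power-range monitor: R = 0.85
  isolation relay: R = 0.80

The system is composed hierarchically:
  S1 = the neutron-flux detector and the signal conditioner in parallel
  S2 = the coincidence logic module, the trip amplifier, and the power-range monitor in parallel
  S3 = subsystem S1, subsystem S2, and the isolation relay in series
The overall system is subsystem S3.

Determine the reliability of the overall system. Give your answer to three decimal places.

Parallel (neutron-flux detector and signal conditioner): 1 − (1 − 0.90000)(1 − 0.89000) = 0.98900
Parallel (coincidence logic module, trip amplifier, and power-range monitor): 1 − (1 − 0.76000)(1 − 0.93000)(1 − 0.85000) = 0.99748
Series ([0.98900], [0.99748], and isolation relay): 0.98900 × 0.99748 × 0.80000 = 0.789

0.789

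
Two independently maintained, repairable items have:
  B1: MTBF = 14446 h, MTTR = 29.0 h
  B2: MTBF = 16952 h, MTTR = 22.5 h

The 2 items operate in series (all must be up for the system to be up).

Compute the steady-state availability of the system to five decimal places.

0.99667

A(B1) = MTBF/(MTBF+MTTR) = 14446/(14446+29.0) = 0.997997
A(B2) = MTBF/(MTBF+MTTR) = 16952/(16952+22.5) = 0.998674
Series availability: 0.997997 × 0.998674 = 0.99667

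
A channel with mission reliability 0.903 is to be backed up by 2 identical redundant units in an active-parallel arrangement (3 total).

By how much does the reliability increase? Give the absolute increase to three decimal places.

R_before = 0.903
R_after = 1 − (1 − 0.903)^3 = 0.999
ΔR = 0.999 − 0.903 = 0.096

0.096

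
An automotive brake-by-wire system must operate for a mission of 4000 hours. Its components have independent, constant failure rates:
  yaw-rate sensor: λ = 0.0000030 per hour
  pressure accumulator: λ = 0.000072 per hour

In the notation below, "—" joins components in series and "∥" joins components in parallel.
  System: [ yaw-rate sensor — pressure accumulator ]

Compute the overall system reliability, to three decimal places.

0.741

R(yaw-rate sensor) = exp(−0.0000030 × 4000) = 0.98807
R(pressure accumulator) = exp(−0.000072 × 4000) = 0.74976
Series (yaw-rate sensor and pressure accumulator): 0.98807 × 0.74976 = 0.741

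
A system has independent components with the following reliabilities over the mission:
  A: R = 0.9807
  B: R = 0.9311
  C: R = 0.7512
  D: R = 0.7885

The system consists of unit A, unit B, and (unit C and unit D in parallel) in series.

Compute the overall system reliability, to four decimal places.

Parallel (C and D): 1 − (1 − 0.751200)(1 − 0.788500) = 0.947379
Series (A, B, and [0.947379]): 0.980700 × 0.931100 × 0.947379 = 0.8651

0.8651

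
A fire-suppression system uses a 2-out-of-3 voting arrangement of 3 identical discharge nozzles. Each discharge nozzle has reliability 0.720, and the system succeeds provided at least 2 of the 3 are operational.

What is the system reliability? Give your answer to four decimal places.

R = Σ_{i=2}^{3} C(3,i) p^i (1−p)^{3−i} with p = 0.720
C(3,2)·0.720^2·0.280^1 = 0.435456
C(3,3)·0.720^3·0.280^0 = 0.373248
Sum = 0.8087

0.8087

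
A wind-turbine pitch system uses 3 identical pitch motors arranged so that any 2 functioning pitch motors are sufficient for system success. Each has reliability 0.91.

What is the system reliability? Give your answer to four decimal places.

0.9772

R = Σ_{i=2}^{3} C(3,i) p^i (1−p)^{3−i} with p = 0.91
C(3,2)·0.91^2·0.09^1 = 0.223587
C(3,3)·0.91^3·0.09^0 = 0.753571
Sum = 0.9772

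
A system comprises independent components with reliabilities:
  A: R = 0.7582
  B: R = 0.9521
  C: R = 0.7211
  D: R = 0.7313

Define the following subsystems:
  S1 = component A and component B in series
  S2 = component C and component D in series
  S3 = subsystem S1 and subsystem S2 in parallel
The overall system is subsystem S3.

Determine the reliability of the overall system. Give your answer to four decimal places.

Series (A and B): 0.758200 × 0.952100 = 0.721882
Series (C and D): 0.721100 × 0.731300 = 0.527340
Parallel ([0.721882] and [0.527340]): 1 − (1 − 0.721882)(1 − 0.527340) = 0.8685

0.8685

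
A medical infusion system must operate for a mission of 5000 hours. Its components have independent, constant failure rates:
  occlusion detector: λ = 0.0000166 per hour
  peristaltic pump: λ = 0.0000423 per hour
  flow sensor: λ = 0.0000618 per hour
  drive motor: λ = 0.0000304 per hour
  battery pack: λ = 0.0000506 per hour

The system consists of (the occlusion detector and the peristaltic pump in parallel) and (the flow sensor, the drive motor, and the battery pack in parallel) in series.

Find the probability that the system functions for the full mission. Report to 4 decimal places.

0.9766

R(occlusion detector) = exp(−0.0000166 × 5000) = 0.920351
R(peristaltic pump) = exp(−0.0000423 × 5000) = 0.809369
R(flow sensor) = exp(−0.0000618 × 5000) = 0.734181
R(drive motor) = exp(−0.0000304 × 5000) = 0.858988
R(battery pack) = exp(−0.0000506 × 5000) = 0.776468
Parallel (occlusion detector and peristaltic pump): 1 − (1 − 0.920351)(1 − 0.809369) = 0.984816
Parallel (flow sensor, drive motor, and battery pack): 1 − (1 − 0.734181)(1 − 0.858988)(1 − 0.776468) = 0.991621
Series ([0.984816] and [0.991621]): 0.984816 × 0.991621 = 0.9766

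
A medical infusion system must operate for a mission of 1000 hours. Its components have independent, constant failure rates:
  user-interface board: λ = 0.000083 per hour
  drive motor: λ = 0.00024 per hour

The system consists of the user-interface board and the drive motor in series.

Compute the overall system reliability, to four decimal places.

R(user-interface board) = exp(−0.000083 × 1000) = 0.920351
R(drive motor) = exp(−0.00024 × 1000) = 0.786628
Series (user-interface board and drive motor): 0.920351 × 0.786628 = 0.7240

0.7240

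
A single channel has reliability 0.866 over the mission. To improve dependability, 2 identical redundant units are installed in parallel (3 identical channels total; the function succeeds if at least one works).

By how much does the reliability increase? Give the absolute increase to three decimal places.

0.132

R_before = 0.866
R_after = 1 − (1 − 0.866)^3 = 0.998
ΔR = 0.998 − 0.866 = 0.132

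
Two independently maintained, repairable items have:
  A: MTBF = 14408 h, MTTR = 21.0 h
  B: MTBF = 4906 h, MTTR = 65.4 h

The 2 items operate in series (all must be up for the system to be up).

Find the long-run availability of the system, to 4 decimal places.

A(A) = MTBF/(MTBF+MTTR) = 14408/(14408+21.0) = 0.998545
A(B) = MTBF/(MTBF+MTTR) = 4906/(4906+65.4) = 0.986845
Series availability: 0.998545 × 0.986845 = 0.9854

0.9854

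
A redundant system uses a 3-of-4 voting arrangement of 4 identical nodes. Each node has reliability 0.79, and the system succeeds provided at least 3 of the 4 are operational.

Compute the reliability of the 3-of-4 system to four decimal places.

0.8037

R = Σ_{i=3}^{4} C(4,i) p^i (1−p)^{4−i} with p = 0.79
C(4,3)·0.79^3·0.21^1 = 0.414153
C(4,4)·0.79^4·0.21^0 = 0.389501
Sum = 0.8037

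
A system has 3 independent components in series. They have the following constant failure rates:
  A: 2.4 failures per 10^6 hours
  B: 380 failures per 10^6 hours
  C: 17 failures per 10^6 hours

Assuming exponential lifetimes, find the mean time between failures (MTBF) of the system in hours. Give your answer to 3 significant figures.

Series of exponential components: λ_sys = Σ λ_i
λ_sys = 0.0000024 + 0.00038 + 0.000017 = 3.9940e-04 /h
MTBF = 1 / λ_sys = 2500 h

2500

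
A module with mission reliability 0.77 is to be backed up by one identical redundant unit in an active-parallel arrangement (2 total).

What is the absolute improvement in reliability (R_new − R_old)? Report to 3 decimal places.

R_before = 0.77
R_after = 1 − (1 − 0.77)^2 = 0.947
ΔR = 0.947 − 0.77 = 0.177

0.177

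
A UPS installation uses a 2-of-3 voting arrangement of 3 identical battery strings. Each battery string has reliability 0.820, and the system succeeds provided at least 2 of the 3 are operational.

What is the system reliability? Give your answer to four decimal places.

0.9145

R = Σ_{i=2}^{3} C(3,i) p^i (1−p)^{3−i} with p = 0.820
C(3,2)·0.820^2·0.180^1 = 0.363096
C(3,3)·0.820^3·0.180^0 = 0.551368
Sum = 0.9145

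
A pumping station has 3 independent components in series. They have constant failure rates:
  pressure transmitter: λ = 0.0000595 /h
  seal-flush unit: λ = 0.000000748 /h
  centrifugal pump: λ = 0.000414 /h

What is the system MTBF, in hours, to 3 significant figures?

Series of exponential components: λ_sys = Σ λ_i
λ_sys = 0.0000595 + 0.000000748 + 0.000414 = 4.7425e-04 /h
MTBF = 1 / λ_sys = 2110 h

2110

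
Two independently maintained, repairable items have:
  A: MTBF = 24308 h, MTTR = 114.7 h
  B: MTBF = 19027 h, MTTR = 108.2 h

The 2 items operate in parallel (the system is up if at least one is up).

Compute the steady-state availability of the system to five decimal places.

A(A) = MTBF/(MTBF+MTTR) = 24308/(24308+114.7) = 0.995304
A(B) = MTBF/(MTBF+MTTR) = 19027/(19027+108.2) = 0.994345
Parallel availability: 1 − (1 − 0.995304)(1 − 0.994345) = 0.99997

0.99997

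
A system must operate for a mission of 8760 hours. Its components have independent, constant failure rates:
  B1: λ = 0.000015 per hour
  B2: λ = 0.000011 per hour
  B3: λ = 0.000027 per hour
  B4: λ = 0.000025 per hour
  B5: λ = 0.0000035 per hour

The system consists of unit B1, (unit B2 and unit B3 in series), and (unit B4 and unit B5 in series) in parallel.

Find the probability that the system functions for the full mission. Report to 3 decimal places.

R(B1) = exp(−0.000015 × 8760) = 0.87687
R(B2) = exp(−0.000011 × 8760) = 0.90814
R(B3) = exp(−0.000027 × 8760) = 0.78937
R(B4) = exp(−0.000025 × 8760) = 0.80332
R(B5) = exp(−0.0000035 × 8760) = 0.96981
Series (B2 and B3): 0.90814 × 0.78937 = 0.71686
Series (B4 and B5): 0.80332 × 0.96981 = 0.77907
Parallel (B1, [0.71686], and [0.77907]): 1 − (1 − 0.87687)(1 − 0.71686)(1 − 0.77907) = 0.992

0.992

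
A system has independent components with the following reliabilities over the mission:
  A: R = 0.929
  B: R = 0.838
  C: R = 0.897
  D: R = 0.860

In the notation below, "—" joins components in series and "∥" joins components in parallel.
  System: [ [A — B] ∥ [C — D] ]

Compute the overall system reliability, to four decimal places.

Series (A and B): 0.929000 × 0.838000 = 0.778502
Series (C and D): 0.897000 × 0.860000 = 0.771420
Parallel ([0.778502] and [0.771420]): 1 − (1 − 0.778502)(1 − 0.771420) = 0.9494

0.9494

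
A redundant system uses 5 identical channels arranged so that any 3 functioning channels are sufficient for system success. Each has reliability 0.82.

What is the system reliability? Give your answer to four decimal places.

R = Σ_{i=3}^{5} C(5,i) p^i (1−p)^{5−i} with p = 0.82
C(5,3)·0.82^3·0.18^2 = 0.178643
C(5,4)·0.82^4·0.18^1 = 0.406910
C(5,5)·0.82^5·0.18^0 = 0.370740
Sum = 0.9563

0.9563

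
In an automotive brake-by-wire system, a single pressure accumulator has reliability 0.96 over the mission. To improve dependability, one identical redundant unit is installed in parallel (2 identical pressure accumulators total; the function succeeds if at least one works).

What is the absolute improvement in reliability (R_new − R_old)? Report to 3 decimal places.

R_before = 0.96
R_after = 1 − (1 − 0.96)^2 = 0.998
ΔR = 0.998 − 0.96 = 0.038

0.038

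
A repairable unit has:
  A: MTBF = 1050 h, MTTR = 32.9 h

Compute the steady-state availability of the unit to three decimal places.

A(A) = MTBF/(MTBF+MTTR) = 1050/(1050+32.9) = 0.970

0.970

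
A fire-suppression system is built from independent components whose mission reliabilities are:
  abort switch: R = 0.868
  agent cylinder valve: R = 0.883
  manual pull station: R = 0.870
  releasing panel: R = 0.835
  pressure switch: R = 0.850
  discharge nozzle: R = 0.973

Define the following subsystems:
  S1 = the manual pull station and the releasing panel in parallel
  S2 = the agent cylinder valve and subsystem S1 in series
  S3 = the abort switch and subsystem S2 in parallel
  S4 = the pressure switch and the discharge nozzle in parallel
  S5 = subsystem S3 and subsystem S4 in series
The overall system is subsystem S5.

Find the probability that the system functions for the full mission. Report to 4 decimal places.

0.9781

Parallel (manual pull station and releasing panel): 1 − (1 − 0.870000)(1 − 0.835000) = 0.978550
Series (agent cylinder valve and [0.978550]): 0.883000 × 0.978550 = 0.864060
Parallel (abort switch and [0.864060]): 1 − (1 − 0.868000)(1 − 0.864060) = 0.982056
Parallel (pressure switch and discharge nozzle): 1 − (1 − 0.850000)(1 − 0.973000) = 0.995950
Series ([0.982056] and [0.995950]): 0.982056 × 0.995950 = 0.9781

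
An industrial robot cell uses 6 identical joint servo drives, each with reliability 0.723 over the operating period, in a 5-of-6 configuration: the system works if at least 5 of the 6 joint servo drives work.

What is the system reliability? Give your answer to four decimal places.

0.4712

R = Σ_{i=5}^{6} C(6,i) p^i (1−p)^{6−i} with p = 0.723
C(6,5)·0.723^5·0.277^1 = 0.328339
C(6,6)·0.723^6·0.277^0 = 0.142833
Sum = 0.4712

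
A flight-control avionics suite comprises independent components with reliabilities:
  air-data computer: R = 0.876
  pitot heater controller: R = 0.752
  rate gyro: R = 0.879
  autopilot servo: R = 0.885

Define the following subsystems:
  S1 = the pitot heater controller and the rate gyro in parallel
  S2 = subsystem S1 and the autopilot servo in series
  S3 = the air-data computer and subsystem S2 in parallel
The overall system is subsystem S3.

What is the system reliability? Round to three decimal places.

Parallel (pitot heater controller and rate gyro): 1 − (1 − 0.75200)(1 − 0.87900) = 0.96999
Series ([0.96999] and autopilot servo): 0.96999 × 0.88500 = 0.85844
Parallel (air-data computer and [0.85844]): 1 − (1 − 0.87600)(1 − 0.85844) = 0.982

0.982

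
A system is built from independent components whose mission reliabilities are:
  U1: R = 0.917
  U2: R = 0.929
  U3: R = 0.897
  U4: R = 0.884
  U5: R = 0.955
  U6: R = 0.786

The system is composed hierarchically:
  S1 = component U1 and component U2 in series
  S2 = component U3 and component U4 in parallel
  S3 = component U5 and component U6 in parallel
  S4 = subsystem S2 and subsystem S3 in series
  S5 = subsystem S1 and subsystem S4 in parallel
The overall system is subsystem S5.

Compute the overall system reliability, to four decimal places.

Series (U1 and U2): 0.917000 × 0.929000 = 0.851893
Parallel (U3 and U4): 1 − (1 − 0.897000)(1 − 0.884000) = 0.988052
Parallel (U5 and U6): 1 − (1 − 0.955000)(1 − 0.786000) = 0.990370
Series ([0.988052] and [0.990370]): 0.988052 × 0.990370 = 0.978537
Parallel ([0.851893] and [0.978537]): 1 − (1 − 0.851893)(1 − 0.978537) = 0.9968

0.9968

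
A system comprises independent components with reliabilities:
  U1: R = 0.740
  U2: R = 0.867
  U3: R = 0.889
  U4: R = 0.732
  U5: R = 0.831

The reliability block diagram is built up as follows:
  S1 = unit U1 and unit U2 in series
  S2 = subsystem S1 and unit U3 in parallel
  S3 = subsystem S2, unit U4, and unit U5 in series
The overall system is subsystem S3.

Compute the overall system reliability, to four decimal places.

0.5841

Series (U1 and U2): 0.740000 × 0.867000 = 0.641580
Parallel ([0.641580] and U3): 1 − (1 − 0.641580)(1 − 0.889000) = 0.960215
Series ([0.960215], U4, and U5): 0.960215 × 0.732000 × 0.831000 = 0.5841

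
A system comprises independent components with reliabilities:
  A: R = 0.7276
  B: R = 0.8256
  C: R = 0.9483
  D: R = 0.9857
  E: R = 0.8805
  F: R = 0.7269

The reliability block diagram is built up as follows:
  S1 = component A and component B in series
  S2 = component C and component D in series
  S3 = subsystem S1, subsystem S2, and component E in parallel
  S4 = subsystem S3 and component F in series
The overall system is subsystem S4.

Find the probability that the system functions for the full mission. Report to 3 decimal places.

0.725

Series (A and B): 0.72760 × 0.82560 = 0.60071
Series (C and D): 0.94830 × 0.98570 = 0.93474
Parallel ([0.60071], [0.93474], and E): 1 − (1 − 0.60071)(1 − 0.93474)(1 − 0.88050) = 0.99689
Series ([0.99689] and F): 0.99689 × 0.72690 = 0.725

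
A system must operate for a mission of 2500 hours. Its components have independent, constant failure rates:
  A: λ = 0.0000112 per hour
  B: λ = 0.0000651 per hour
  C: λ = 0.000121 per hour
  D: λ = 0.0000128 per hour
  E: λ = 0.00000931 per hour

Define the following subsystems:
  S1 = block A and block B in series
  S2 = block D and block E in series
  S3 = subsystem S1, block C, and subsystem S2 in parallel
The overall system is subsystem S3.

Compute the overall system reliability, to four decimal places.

0.9976

R(A) = exp(−0.0000112 × 2500) = 0.972388
R(B) = exp(−0.0000651 × 2500) = 0.849804
R(C) = exp(−0.000121 × 2500) = 0.738968
R(D) = exp(−0.0000128 × 2500) = 0.968507
R(E) = exp(−0.00000931 × 2500) = 0.976994
Series (A and B): 0.972388 × 0.849804 = 0.826339
Series (D and E): 0.968507 × 0.976994 = 0.946226
Parallel ([0.826339], C, and [0.946226]): 1 − (1 − 0.826339)(1 − 0.738968)(1 − 0.946226) = 0.9976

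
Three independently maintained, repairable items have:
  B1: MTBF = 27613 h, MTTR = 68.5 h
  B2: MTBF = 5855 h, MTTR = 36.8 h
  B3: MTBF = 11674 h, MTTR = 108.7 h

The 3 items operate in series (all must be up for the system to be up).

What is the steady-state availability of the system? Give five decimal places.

0.98215

A(B1) = MTBF/(MTBF+MTTR) = 27613/(27613+68.5) = 0.997525
A(B2) = MTBF/(MTBF+MTTR) = 5855/(5855+36.8) = 0.993754
A(B3) = MTBF/(MTBF+MTTR) = 11674/(11674+108.7) = 0.990775
Series availability: 0.997525 × 0.993754 × 0.990775 = 0.98215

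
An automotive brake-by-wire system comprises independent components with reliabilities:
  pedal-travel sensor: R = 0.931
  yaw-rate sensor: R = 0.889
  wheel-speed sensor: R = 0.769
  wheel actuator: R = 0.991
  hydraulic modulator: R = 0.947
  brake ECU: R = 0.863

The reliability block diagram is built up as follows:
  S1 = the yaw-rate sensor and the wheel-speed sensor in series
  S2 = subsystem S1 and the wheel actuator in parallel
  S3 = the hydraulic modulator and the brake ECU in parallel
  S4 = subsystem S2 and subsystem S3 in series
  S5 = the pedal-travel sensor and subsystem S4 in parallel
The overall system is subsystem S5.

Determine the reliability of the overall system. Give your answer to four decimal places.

0.9993

Series (yaw-rate sensor and wheel-speed sensor): 0.889000 × 0.769000 = 0.683641
Parallel ([0.683641] and wheel actuator): 1 − (1 − 0.683641)(1 − 0.991000) = 0.997153
Parallel (hydraulic modulator and brake ECU): 1 − (1 − 0.947000)(1 − 0.863000) = 0.992739
Series ([0.997153] and [0.992739]): 0.997153 × 0.992739 = 0.989913
Parallel (pedal-travel sensor and [0.989913]): 1 − (1 − 0.931000)(1 − 0.989913) = 0.9993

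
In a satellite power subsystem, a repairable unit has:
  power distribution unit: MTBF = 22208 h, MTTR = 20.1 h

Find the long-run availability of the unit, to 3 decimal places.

A(power distribution unit) = MTBF/(MTBF+MTTR) = 22208/(22208+20.1) = 0.999

0.999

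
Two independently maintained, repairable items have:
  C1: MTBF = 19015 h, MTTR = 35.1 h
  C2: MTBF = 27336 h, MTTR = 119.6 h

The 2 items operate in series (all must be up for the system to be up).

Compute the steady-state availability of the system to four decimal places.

0.9938

A(C1) = MTBF/(MTBF+MTTR) = 19015/(19015+35.1) = 0.998157
A(C2) = MTBF/(MTBF+MTTR) = 27336/(27336+119.6) = 0.995644
Series availability: 0.998157 × 0.995644 = 0.9938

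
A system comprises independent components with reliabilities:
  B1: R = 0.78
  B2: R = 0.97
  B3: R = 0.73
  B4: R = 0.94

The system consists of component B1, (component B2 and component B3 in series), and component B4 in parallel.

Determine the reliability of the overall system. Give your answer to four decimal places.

0.9961

Series (B2 and B3): 0.970000 × 0.730000 = 0.708100
Parallel (B1, [0.708100], and B4): 1 − (1 − 0.780000)(1 − 0.708100)(1 − 0.940000) = 0.9961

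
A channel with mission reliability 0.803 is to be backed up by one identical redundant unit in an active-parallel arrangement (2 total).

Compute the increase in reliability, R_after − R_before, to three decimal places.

R_before = 0.803
R_after = 1 − (1 − 0.803)^2 = 0.961
ΔR = 0.961 − 0.803 = 0.158

0.158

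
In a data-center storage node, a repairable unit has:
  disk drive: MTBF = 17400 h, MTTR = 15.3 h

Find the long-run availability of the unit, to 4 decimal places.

A(disk drive) = MTBF/(MTBF+MTTR) = 17400/(17400+15.3) = 0.9991

0.9991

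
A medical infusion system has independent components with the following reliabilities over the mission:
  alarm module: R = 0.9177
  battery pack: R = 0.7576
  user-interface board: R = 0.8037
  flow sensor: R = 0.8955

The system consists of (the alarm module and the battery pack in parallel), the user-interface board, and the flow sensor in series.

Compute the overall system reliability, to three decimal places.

Parallel (alarm module and battery pack): 1 − (1 − 0.91770)(1 − 0.75760) = 0.98005
Series ([0.98005], user-interface board, and flow sensor): 0.98005 × 0.80370 × 0.89550 = 0.705

0.705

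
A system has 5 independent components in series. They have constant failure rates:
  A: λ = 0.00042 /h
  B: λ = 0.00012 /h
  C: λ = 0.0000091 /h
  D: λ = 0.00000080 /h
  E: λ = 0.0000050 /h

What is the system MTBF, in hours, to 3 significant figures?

Series of exponential components: λ_sys = Σ λ_i
λ_sys = 0.00042 + 0.00012 + 0.0000091 + 0.00000080 + 0.0000050 = 5.5490e-04 /h
MTBF = 1 / λ_sys = 1800 h

1800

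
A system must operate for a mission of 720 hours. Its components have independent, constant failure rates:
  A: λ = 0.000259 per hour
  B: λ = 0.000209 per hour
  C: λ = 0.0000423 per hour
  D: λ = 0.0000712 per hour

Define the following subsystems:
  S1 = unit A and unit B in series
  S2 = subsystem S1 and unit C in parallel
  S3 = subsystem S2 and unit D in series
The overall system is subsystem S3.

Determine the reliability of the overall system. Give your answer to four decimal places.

0.9419

R(A) = exp(−0.000259 × 720) = 0.829875
R(B) = exp(−0.000209 × 720) = 0.860295
R(C) = exp(−0.0000423 × 720) = 0.970003
R(D) = exp(−0.0000712 × 720) = 0.950028
Series (A and B): 0.829875 × 0.860295 = 0.713937
Parallel ([0.713937] and C): 1 − (1 − 0.713937)(1 − 0.970003) = 0.991419
Series ([0.991419] and D): 0.991419 × 0.950028 = 0.9419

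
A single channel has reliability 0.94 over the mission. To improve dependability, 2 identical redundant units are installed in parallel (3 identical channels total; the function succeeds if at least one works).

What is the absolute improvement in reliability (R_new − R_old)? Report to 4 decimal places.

0.0598

R_before = 0.94
R_after = 1 − (1 − 0.94)^3 = 0.9998
ΔR = 0.9998 − 0.94 = 0.0598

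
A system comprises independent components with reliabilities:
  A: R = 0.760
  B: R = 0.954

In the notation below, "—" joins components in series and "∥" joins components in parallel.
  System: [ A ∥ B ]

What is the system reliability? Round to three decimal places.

0.989

Parallel (A and B): 1 − (1 − 0.76000)(1 − 0.95400) = 0.989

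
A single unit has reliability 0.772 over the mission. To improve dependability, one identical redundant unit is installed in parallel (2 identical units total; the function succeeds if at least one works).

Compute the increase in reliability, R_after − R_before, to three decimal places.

R_before = 0.772
R_after = 1 − (1 − 0.772)^2 = 0.948
ΔR = 0.948 − 0.772 = 0.176

0.176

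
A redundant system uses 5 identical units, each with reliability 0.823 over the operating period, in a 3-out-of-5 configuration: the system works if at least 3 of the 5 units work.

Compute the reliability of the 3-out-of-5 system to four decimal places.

R = Σ_{i=3}^{5} C(5,i) p^i (1−p)^{5−i} with p = 0.823
C(5,3)·0.823^3·0.177^2 = 0.174641
C(5,4)·0.823^4·0.177^1 = 0.406015
C(5,5)·0.823^5·0.177^0 = 0.377571
Sum = 0.9582

0.9582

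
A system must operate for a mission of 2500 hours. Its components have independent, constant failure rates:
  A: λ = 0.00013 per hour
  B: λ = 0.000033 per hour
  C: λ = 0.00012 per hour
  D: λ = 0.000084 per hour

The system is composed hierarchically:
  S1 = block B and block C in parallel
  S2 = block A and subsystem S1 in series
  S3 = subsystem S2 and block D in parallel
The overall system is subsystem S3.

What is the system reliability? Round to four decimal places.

0.9446

R(A) = exp(−0.00013 × 2500) = 0.722527
R(B) = exp(−0.000033 × 2500) = 0.920811
R(C) = exp(−0.00012 × 2500) = 0.740818
R(D) = exp(−0.000084 × 2500) = 0.810584
Parallel (B and C): 1 − (1 − 0.920811)(1 − 0.740818) = 0.979476
Series (A and [0.979476]): 0.722527 × 0.979476 = 0.707698
Parallel ([0.707698] and D): 1 − (1 − 0.707698)(1 − 0.810584) = 0.9446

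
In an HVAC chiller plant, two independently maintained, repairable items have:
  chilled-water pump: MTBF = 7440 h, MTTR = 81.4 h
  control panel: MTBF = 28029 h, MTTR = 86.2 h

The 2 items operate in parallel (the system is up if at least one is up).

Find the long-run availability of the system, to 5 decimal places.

A(chilled-water pump) = MTBF/(MTBF+MTTR) = 7440/(7440+81.4) = 0.989178
A(control panel) = MTBF/(MTBF+MTTR) = 28029/(28029+86.2) = 0.996934
Parallel availability: 1 − (1 − 0.989178)(1 − 0.996934) = 0.99997

0.99997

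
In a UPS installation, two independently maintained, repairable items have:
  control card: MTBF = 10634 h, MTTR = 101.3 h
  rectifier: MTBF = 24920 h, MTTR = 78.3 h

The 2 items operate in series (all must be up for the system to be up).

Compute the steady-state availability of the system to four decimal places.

0.9875

A(control card) = MTBF/(MTBF+MTTR) = 10634/(10634+101.3) = 0.990564
A(rectifier) = MTBF/(MTBF+MTTR) = 24920/(24920+78.3) = 0.996868
Series availability: 0.990564 × 0.996868 = 0.9875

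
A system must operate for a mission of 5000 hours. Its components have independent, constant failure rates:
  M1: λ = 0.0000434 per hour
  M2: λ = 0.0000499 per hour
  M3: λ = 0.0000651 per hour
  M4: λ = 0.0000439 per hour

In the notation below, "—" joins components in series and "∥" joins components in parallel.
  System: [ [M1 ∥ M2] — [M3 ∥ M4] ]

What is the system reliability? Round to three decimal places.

R(M1) = exp(−0.0000434 × 5000) = 0.80493
R(M2) = exp(−0.0000499 × 5000) = 0.77919
R(M3) = exp(−0.0000651 × 5000) = 0.72217
R(M4) = exp(−0.0000439 × 5000) = 0.80292
Parallel (M1 and M2): 1 − (1 − 0.80493)(1 − 0.77919) = 0.95693
Parallel (M3 and M4): 1 − (1 − 0.72217)(1 − 0.80292) = 0.94525
Series ([0.95693] and [0.94525]): 0.95693 × 0.94525 = 0.905

0.905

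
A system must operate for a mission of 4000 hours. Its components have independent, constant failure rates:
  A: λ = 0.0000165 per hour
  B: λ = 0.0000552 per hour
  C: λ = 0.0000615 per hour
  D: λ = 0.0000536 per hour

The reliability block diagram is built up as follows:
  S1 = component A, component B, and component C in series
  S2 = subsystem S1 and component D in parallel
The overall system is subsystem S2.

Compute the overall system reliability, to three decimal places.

0.920

R(A) = exp(−0.0000165 × 4000) = 0.93613
R(B) = exp(−0.0000552 × 4000) = 0.80188
R(C) = exp(−0.0000615 × 4000) = 0.78192
R(D) = exp(−0.0000536 × 4000) = 0.80703
Series (A, B, and C): 0.93613 × 0.80188 × 0.78192 = 0.58696
Parallel ([0.58696] and D): 1 − (1 − 0.58696)(1 − 0.80703) = 0.920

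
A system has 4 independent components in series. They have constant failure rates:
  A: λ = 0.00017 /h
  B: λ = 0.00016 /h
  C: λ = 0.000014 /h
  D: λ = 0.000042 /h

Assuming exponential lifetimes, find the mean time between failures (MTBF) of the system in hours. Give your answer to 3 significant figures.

2590

Series of exponential components: λ_sys = Σ λ_i
λ_sys = 0.00017 + 0.00016 + 0.000014 + 0.000042 = 3.8600e-04 /h
MTBF = 1 / λ_sys = 2590 h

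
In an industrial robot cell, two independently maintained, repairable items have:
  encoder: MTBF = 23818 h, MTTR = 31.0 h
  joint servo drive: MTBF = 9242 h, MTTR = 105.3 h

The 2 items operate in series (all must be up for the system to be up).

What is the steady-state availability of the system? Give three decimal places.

0.987

A(encoder) = MTBF/(MTBF+MTTR) = 23818/(23818+31.0) = 0.998700
A(joint servo drive) = MTBF/(MTBF+MTTR) = 9242/(9242+105.3) = 0.988735
Series availability: 0.998700 × 0.988735 = 0.987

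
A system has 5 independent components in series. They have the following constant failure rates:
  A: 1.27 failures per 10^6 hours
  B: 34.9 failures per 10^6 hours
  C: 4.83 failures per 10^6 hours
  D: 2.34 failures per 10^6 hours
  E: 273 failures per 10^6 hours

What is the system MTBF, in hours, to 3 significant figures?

Series of exponential components: λ_sys = Σ λ_i
λ_sys = 0.00000127 + 0.0000349 + 0.00000483 + 0.00000234 + 0.000273 = 3.1634e-04 /h
MTBF = 1 / λ_sys = 3160 h

3160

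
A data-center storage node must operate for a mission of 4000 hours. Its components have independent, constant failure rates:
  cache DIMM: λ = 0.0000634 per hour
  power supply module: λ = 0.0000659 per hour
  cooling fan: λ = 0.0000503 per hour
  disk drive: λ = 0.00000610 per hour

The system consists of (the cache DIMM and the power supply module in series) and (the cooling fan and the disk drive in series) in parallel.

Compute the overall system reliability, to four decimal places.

0.9184

R(cache DIMM) = exp(−0.0000634 × 4000) = 0.776002
R(power supply module) = exp(−0.0000659 × 4000) = 0.768281
R(cooling fan) = exp(−0.0000503 × 4000) = 0.817749
R(disk drive) = exp(−0.00000610 × 4000) = 0.975895
Series (cache DIMM and power supply module): 0.776002 × 0.768281 = 0.596188
Series (cooling fan and disk drive): 0.817749 × 0.975895 = 0.798037
Parallel ([0.596188] and [0.798037]): 1 − (1 − 0.596188)(1 − 0.798037) = 0.9184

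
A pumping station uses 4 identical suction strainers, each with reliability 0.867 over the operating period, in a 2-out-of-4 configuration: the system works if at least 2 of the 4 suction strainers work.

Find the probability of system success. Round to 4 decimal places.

0.9915

R = Σ_{i=2}^{4} C(4,i) p^i (1−p)^{4−i} with p = 0.867
C(4,2)·0.867^2·0.133^2 = 0.079780
C(4,3)·0.867^3·0.133^1 = 0.346712
C(4,4)·0.867^4·0.133^0 = 0.565036
Sum = 0.9915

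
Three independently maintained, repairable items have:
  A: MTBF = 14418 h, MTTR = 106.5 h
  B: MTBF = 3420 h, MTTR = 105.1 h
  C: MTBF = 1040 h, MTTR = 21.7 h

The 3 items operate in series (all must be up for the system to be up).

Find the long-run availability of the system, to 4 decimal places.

0.9434

A(A) = MTBF/(MTBF+MTTR) = 14418/(14418+106.5) = 0.992668
A(B) = MTBF/(MTBF+MTTR) = 3420/(3420+105.1) = 0.970185
A(C) = MTBF/(MTBF+MTTR) = 1040/(1040+21.7) = 0.979561
Series availability: 0.992668 × 0.970185 × 0.979561 = 0.9434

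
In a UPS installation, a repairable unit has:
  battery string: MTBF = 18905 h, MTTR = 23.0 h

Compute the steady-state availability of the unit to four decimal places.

0.9988

A(battery string) = MTBF/(MTBF+MTTR) = 18905/(18905+23.0) = 0.9988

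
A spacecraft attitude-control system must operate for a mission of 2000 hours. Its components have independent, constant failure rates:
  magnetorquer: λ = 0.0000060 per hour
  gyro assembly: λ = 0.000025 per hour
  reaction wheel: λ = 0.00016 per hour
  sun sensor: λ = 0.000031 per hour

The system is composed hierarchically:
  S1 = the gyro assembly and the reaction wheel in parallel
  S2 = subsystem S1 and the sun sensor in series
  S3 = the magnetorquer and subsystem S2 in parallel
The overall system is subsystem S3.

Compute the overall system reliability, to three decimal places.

R(magnetorquer) = exp(−0.0000060 × 2000) = 0.98807
R(gyro assembly) = exp(−0.000025 × 2000) = 0.95123
R(reaction wheel) = exp(−0.00016 × 2000) = 0.72615
R(sun sensor) = exp(−0.000031 × 2000) = 0.93988
Parallel (gyro assembly and reaction wheel): 1 − (1 − 0.95123)(1 − 0.72615) = 0.98664
Series ([0.98664] and sun sensor): 0.98664 × 0.93988 = 0.92732
Parallel (magnetorquer and [0.92732]): 1 − (1 − 0.98807)(1 − 0.92732) = 0.999

0.999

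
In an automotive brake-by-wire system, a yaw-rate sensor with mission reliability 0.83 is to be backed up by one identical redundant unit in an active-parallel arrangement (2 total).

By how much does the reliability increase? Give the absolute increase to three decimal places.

R_before = 0.83
R_after = 1 − (1 − 0.83)^2 = 0.971
ΔR = 0.971 − 0.83 = 0.141

0.141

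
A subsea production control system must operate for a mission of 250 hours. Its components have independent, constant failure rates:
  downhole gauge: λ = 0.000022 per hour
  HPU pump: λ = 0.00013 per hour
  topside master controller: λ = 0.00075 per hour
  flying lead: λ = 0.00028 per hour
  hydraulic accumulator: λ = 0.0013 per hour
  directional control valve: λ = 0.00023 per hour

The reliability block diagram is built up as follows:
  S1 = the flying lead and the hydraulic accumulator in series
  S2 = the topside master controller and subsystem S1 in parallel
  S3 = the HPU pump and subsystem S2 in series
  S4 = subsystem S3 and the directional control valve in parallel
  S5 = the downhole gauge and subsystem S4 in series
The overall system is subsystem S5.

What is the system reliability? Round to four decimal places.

0.9897

R(downhole gauge) = exp(−0.000022 × 250) = 0.994515
R(HPU pump) = exp(−0.00013 × 250) = 0.968022
R(topside master controller) = exp(−0.00075 × 250) = 0.829029
R(flying lead) = exp(−0.00028 × 250) = 0.932394
R(hydraulic accumulator) = exp(−0.0013 × 250) = 0.722527
R(directional control valve) = exp(−0.00023 × 250) = 0.944122
Series (flying lead and hydraulic accumulator): 0.932394 × 0.722527 = 0.673680
Parallel (topside master controller and [0.673680]): 1 − (1 − 0.829029)(1 − 0.673680) = 0.944209
Series (HPU pump and [0.944209]): 0.968022 × 0.944209 = 0.914015
Parallel ([0.914015] and directional control valve): 1 − (1 − 0.914015)(1 − 0.944122) = 0.995195
Series (downhole gauge and [0.995195]): 0.994515 × 0.995195 = 0.9897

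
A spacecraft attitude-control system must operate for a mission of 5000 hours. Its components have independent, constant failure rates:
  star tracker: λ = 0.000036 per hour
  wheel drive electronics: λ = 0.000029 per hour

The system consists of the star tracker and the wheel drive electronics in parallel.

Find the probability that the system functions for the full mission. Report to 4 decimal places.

R(star tracker) = exp(−0.000036 × 5000) = 0.835270
R(wheel drive electronics) = exp(−0.000029 × 5000) = 0.865022
Parallel (star tracker and wheel drive electronics): 1 − (1 − 0.835270)(1 − 0.865022) = 0.9778

0.9778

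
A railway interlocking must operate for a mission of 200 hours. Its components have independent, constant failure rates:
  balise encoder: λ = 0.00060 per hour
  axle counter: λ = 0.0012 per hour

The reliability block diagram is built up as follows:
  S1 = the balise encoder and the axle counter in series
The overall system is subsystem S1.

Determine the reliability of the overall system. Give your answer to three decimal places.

R(balise encoder) = exp(−0.00060 × 200) = 0.88692
R(axle counter) = exp(−0.0012 × 200) = 0.78663
Series (balise encoder and axle counter): 0.88692 × 0.78663 = 0.698

0.698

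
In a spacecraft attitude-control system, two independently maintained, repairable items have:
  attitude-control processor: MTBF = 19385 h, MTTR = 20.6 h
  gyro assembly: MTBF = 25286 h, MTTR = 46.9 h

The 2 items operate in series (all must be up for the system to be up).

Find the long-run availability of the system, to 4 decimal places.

A(attitude-control processor) = MTBF/(MTBF+MTTR) = 19385/(19385+20.6) = 0.998938
A(gyro assembly) = MTBF/(MTBF+MTTR) = 25286/(25286+46.9) = 0.998149
Series availability: 0.998938 × 0.998149 = 0.9971

0.9971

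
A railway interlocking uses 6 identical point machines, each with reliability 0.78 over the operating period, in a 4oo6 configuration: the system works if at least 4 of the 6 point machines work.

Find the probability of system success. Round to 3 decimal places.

0.875

R = Σ_{i=4}^{6} C(6,i) p^i (1−p)^{6−i} with p = 0.78
C(6,4)·0.78^4·0.22^2 = 0.26873
C(6,5)·0.78^5·0.22^1 = 0.38111
C(6,6)·0.78^6·0.22^0 = 0.22520
Sum = 0.875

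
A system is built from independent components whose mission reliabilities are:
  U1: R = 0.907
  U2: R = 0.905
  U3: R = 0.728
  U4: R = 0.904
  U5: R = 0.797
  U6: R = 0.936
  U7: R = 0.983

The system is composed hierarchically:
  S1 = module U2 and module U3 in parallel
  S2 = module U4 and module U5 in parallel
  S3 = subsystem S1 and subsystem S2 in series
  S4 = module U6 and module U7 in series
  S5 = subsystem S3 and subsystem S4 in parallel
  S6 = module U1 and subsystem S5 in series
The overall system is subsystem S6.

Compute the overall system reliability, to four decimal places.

0.9038

Parallel (U2 and U3): 1 − (1 − 0.905000)(1 − 0.728000) = 0.974160
Parallel (U4 and U5): 1 − (1 − 0.904000)(1 − 0.797000) = 0.980512
Series ([0.974160] and [0.980512]): 0.974160 × 0.980512 = 0.955176
Series (U6 and U7): 0.936000 × 0.983000 = 0.920088
Parallel ([0.955176] and [0.920088]): 1 − (1 − 0.955176)(1 − 0.920088) = 0.996418
Series (U1 and [0.996418]): 0.907000 × 0.996418 = 0.9038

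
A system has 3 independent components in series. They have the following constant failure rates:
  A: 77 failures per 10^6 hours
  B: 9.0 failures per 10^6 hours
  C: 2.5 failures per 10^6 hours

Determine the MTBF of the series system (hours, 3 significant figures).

11300

Series of exponential components: λ_sys = Σ λ_i
λ_sys = 0.000077 + 0.0000090 + 0.0000025 = 8.8500e-05 /h
MTBF = 1 / λ_sys = 11300 h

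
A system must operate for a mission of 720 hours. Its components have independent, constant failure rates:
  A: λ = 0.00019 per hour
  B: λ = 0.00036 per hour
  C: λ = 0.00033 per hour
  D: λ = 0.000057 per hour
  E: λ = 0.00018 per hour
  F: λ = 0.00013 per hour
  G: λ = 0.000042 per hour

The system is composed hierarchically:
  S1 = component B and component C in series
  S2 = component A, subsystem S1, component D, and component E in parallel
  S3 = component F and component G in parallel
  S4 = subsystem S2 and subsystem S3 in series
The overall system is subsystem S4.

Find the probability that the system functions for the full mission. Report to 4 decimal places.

0.9971

R(A) = exp(−0.00019 × 720) = 0.872145
R(B) = exp(−0.00036 × 720) = 0.771669
R(C) = exp(−0.00033 × 720) = 0.788518
R(D) = exp(−0.000057 × 720) = 0.959791
R(E) = exp(−0.00018 × 720) = 0.878447
R(F) = exp(−0.00013 × 720) = 0.910647
R(G) = exp(−0.000042 × 720) = 0.970213
Series (B and C): 0.771669 × 0.788518 = 0.608475
Parallel (A, [0.608475], D, and E): 1 − (1 − 0.872145)(1 − 0.608475)(1 − 0.959791)(1 − 0.878447) = 0.999755
Parallel (F and G): 1 − (1 − 0.910647)(1 − 0.970213) = 0.997338
Series ([0.999755] and [0.997338]): 0.999755 × 0.997338 = 0.9971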